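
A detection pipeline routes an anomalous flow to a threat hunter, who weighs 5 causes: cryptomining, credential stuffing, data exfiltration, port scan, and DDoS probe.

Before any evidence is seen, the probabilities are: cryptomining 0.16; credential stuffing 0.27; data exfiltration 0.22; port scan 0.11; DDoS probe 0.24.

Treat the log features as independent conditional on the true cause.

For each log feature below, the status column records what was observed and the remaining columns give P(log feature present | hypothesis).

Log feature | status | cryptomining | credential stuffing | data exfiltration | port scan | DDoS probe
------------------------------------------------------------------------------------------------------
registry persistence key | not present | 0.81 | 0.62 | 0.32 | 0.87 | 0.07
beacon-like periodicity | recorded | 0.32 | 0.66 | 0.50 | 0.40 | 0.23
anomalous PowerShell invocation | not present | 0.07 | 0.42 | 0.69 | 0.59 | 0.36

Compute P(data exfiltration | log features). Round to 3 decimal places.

For each hypothesis, the unnormalized posterior weight is prior × product of the log feature likelihoods (using 1 − P(present | H) for each absent log feature):
  cryptomining: 0.16 × (1 − 0.81) × 0.32 × (1 − 0.07) = 0.009047
  credential stuffing: 0.27 × (1 − 0.62) × 0.66 × (1 − 0.42) = 0.039275
  data exfiltration: 0.22 × (1 − 0.32) × 0.50 × (1 − 0.69) = 0.023188
  port scan: 0.11 × (1 − 0.87) × 0.40 × (1 − 0.59) = 0.0023452
  DDoS probe: 0.24 × (1 − 0.07) × 0.23 × (1 − 0.36) = 0.032855
The unnormalized weights sum to 0.10671.
P(data exfiltration | evidence) = 0.023188 / 0.10671 ≈ 0.217.

0.217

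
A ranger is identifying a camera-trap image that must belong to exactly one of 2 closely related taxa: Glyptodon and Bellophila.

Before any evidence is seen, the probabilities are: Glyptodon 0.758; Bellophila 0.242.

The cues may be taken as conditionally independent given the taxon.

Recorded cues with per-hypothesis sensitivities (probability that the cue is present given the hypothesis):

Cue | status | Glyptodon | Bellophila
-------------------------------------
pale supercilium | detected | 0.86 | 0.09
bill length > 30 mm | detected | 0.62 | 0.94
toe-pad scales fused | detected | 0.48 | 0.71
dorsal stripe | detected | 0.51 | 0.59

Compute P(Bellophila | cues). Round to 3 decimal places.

0.080

For each hypothesis, the unnormalized posterior weight is prior × product of the cue likelihoods:
  Glyptodon: 0.758 × 0.86 × 0.62 × 0.48 × 0.51 = 0.09894
  Bellophila: 0.242 × 0.09 × 0.94 × 0.71 × 0.59 = 0.0085762
Normalizing constant Z = 0.09894 + 0.0085762 = 0.10752.
P(Bellophila | evidence) = 0.0085762 / 0.10752 ≈ 0.080.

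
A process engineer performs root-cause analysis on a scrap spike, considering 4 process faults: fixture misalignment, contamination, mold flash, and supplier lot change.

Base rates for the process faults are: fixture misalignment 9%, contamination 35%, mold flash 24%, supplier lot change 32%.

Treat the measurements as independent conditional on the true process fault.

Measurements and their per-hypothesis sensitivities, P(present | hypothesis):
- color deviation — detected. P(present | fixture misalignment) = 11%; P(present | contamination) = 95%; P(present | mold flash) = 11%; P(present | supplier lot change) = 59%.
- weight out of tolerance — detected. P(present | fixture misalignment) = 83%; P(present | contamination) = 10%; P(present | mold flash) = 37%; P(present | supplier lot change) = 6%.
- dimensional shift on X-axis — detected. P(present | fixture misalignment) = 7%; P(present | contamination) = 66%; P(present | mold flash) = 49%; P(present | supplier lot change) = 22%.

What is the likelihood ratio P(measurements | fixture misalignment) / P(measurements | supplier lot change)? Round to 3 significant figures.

Take the product of per-measurement likelihoods under each hypothesis, then divide.
  fixture misalignment: 0.11 × 0.83 × 0.07 = 0.006391
  supplier lot change: 0.59 × 0.06 × 0.22 = 0.007788
Bayes factor = 0.006391 / 0.007788 ≈ 0.821

0.821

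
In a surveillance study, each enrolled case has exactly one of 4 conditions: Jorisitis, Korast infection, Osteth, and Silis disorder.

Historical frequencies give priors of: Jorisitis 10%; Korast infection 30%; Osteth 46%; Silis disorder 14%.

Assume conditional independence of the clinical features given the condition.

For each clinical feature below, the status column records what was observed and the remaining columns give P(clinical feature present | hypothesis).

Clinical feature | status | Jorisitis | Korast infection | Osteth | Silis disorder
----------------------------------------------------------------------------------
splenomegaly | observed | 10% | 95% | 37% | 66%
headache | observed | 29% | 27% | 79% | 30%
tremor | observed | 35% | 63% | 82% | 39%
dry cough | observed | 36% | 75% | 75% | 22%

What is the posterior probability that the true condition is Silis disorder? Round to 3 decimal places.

For each hypothesis, the unnormalized posterior weight is prior × product of the clinical feature likelihoods:
  Jorisitis: 0.10 × 0.10 × 0.29 × 0.35 × 0.36 = 0.0003654
  Korast infection: 0.30 × 0.95 × 0.27 × 0.63 × 0.75 = 0.036359
  Osteth: 0.46 × 0.37 × 0.79 × 0.82 × 0.75 = 0.082692
  Silis disorder: 0.14 × 0.66 × 0.30 × 0.39 × 0.22 = 0.0023784
Normalizing constant Z = 0.0003654 + 0.036359 + 0.082692 + 0.0023784 = 0.12179.
P(Silis disorder | evidence) = 0.0023784 / 0.12179 ≈ 0.020.

0.020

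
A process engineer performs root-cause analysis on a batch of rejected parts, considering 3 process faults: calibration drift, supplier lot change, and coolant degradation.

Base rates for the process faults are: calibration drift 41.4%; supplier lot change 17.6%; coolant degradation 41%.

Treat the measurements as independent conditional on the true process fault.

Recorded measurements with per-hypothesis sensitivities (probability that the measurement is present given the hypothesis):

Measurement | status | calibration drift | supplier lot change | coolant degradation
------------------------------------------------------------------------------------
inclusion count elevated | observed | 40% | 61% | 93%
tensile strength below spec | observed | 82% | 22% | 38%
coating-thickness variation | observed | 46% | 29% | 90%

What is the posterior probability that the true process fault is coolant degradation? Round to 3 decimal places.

Multiply each prior by the joint likelihood of the measurement pattern:
  calibration drift: 0.414 × 0.40 × 0.82 × 0.46 = 0.062464
  supplier lot change: 0.176 × 0.61 × 0.22 × 0.29 = 0.0068496
  coolant degradation: 0.410 × 0.93 × 0.38 × 0.90 = 0.1304
Normalizing constant Z = 0.062464 + 0.0068496 + 0.1304 = 0.19972.
P(coolant degradation | evidence) = 0.1304 / 0.19972 ≈ 0.653.

0.653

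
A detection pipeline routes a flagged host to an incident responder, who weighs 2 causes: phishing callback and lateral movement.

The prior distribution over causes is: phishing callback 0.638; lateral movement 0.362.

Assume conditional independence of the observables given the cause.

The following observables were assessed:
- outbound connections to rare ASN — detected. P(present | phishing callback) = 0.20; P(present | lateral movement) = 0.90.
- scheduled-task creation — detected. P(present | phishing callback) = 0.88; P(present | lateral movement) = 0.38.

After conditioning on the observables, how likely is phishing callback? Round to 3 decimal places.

Multiply each prior by the joint likelihood of the observable pattern:
  phishing callback: 0.638 × 0.20 × 0.88 = 0.11229
  lateral movement: 0.362 × 0.90 × 0.38 = 0.1238
The unnormalized weights sum to 0.23609.
P(phishing callback | evidence) = 0.11229 / 0.23609 ≈ 0.476.

0.476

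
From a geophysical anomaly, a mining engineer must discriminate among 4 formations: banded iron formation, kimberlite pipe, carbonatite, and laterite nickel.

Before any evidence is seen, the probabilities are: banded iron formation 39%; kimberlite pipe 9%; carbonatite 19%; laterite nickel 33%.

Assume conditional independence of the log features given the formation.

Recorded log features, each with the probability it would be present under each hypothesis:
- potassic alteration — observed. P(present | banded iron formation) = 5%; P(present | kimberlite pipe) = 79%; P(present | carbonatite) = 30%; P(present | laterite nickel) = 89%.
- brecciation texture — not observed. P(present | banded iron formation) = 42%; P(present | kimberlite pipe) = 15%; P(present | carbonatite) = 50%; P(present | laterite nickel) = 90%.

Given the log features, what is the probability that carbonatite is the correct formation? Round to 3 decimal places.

Multiply each prior by the joint likelihood of the log feature pattern (using 1 − P(present | H) for each absent log feature):
  banded iron formation: 0.39 × 0.05 × (1 − 0.42) = 0.01131
  kimberlite pipe: 0.09 × 0.79 × (1 − 0.15) = 0.060435
  carbonatite: 0.19 × 0.30 × (1 − 0.50) = 0.0285
  laterite nickel: 0.33 × 0.89 × (1 − 0.90) = 0.02937
Normalizing constant Z = 0.01131 + 0.060435 + 0.0285 + 0.02937 = 0.12961.
P(carbonatite | evidence) = 0.0285 / 0.12961 ≈ 0.220.

0.220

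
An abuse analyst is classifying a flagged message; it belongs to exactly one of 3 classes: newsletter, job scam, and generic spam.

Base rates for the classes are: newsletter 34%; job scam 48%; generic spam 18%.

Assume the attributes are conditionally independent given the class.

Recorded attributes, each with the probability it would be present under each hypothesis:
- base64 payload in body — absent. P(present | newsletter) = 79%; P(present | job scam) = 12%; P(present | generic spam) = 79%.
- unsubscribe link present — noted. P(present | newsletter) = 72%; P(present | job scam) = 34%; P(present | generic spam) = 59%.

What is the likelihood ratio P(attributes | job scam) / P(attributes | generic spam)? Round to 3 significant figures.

The Bayes factor is the ratio of the joint likelihoods of the attribute pattern under the two hypotheses (using 1 − P(present | H) for each absent attribute).
  job scam: (1 − 0.12) × 0.34 = 0.2992
  generic spam: (1 − 0.79) × 0.59 = 0.1239
Bayes factor = 0.2992 / 0.1239 ≈ 2.41

2.41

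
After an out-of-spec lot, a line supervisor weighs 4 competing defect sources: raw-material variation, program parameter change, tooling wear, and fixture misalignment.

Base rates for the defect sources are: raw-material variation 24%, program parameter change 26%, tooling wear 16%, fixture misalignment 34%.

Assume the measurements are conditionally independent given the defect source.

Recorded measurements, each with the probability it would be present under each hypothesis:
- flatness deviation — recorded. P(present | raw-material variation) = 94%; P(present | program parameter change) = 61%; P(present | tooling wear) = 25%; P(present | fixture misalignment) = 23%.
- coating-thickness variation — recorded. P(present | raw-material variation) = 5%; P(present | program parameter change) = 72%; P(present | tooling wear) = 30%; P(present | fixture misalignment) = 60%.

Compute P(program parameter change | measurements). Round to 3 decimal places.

0.619

By Bayes' rule with conditional independence, the unnormalized weight for each hypothesis is prior × ∏ likelihoods:
  raw-material variation: 0.24 × 0.94 × 0.05 = 0.01128
  program parameter change: 0.26 × 0.61 × 0.72 = 0.11419
  tooling wear: 0.16 × 0.25 × 0.30 = 0.012
  fixture misalignment: 0.34 × 0.23 × 0.60 = 0.04692
Normalizing constant Z = 0.01128 + 0.11419 + 0.012 + 0.04692 = 0.18439.
P(program parameter change | evidence) = 0.11419 / 0.18439 ≈ 0.619.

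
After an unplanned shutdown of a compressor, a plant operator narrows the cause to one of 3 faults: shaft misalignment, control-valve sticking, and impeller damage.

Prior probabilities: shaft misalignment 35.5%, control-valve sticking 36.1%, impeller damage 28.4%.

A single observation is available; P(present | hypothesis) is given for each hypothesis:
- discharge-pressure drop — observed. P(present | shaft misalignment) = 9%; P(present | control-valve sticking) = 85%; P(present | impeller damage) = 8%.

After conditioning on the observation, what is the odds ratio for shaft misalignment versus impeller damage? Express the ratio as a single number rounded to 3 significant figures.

Posterior odds equal prior odds times the likelihood ratio; only the two competing hypotheses matter.
  shaft misalignment: 0.355 × 0.09 = 0.03195
  impeller damage: 0.284 × 0.08 = 0.02272
Odds(shaft misalignment : impeller damage) = 0.03195 / 0.02272 ≈ 1.41.

1.41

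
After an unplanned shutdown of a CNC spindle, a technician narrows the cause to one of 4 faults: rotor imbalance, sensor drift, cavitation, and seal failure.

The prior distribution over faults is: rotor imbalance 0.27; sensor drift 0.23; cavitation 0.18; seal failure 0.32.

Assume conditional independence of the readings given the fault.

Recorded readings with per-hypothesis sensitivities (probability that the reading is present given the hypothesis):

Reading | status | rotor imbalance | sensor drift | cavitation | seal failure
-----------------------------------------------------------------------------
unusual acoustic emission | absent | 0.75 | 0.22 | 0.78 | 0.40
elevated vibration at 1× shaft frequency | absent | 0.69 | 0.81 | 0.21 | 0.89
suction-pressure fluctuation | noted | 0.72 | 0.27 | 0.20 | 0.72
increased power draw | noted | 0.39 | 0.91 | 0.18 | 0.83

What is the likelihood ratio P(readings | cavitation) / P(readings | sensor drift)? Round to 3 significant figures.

Take the product of per-reading likelihoods under each hypothesis (using 1 − P(present | H) for each absent reading), then divide.
  cavitation: (1 − 0.78) × (1 − 0.21) × 0.20 × 0.18 = 0.0062568
  sensor drift: (1 − 0.22) × (1 − 0.81) × 0.27 × 0.91 = 0.036413
Bayes factor = 0.0062568 / 0.036413 ≈ 0.172

0.172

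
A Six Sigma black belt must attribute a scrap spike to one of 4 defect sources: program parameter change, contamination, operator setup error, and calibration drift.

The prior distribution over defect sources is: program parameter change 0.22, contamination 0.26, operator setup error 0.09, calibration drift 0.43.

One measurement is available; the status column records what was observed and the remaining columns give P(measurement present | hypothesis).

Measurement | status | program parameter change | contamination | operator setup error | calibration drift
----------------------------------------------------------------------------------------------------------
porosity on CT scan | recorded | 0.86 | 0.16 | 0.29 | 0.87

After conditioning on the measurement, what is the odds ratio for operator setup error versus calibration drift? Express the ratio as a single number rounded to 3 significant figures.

Unnormalized posterior weight (prior times the measurement likelihood) for each of the two hypotheses:
  operator setup error: 0.09 × 0.29 = 0.0261
  calibration drift: 0.43 × 0.87 = 0.3741
Posterior odds = 0.0261 / 0.3741 ≈ 0.0698.

0.0698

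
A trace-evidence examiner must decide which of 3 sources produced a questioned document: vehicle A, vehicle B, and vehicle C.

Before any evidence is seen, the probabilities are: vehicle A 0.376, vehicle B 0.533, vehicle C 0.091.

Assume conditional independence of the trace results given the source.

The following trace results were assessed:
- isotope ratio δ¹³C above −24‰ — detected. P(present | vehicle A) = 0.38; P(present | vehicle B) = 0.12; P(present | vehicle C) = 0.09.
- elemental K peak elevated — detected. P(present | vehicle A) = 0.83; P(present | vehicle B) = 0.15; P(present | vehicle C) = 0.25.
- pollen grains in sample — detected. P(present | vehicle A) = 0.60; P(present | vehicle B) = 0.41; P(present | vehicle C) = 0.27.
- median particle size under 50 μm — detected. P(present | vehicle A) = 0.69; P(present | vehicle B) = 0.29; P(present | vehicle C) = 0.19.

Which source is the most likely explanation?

For each hypothesis, the unnormalized posterior weight is prior × product of the trace result likelihoods:
  vehicle A: 0.376 × 0.38 × 0.83 × 0.60 × 0.69 = 0.049096
  vehicle B: 0.533 × 0.12 × 0.15 × 0.41 × 0.29 = 0.0011407
  vehicle C: 0.091 × 0.09 × 0.25 × 0.27 × 0.19 = 0.00010504
The unnormalized weights sum to 0.050342.
P(vehicle A | evidence) ≈ 0.049096 / 0.050342 ≈ 0.975
P(vehicle B | evidence) ≈ 0.0011407 / 0.050342 ≈ 0.023
P(vehicle C | evidence) ≈ 0.00010504 / 0.050342 ≈ 0.002
The largest is 0.975, so vehicle A is most probable.

vehicle A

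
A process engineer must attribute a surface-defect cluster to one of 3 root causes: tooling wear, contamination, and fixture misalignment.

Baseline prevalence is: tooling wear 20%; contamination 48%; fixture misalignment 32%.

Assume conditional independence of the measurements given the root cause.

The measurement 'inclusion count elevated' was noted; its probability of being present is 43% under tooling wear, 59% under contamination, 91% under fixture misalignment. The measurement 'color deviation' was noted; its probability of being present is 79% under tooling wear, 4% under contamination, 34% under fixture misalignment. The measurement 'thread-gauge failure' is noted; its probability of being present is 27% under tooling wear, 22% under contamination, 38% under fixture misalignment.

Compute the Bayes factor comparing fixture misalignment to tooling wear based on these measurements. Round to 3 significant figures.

Joint likelihood of the measurement pattern under each hypothesis:
  fixture misalignment: 0.91 × 0.34 × 0.38 = 0.11757
  tooling wear: 0.43 × 0.79 × 0.27 = 0.091719
Bayes factor = 0.11757 / 0.091719 ≈ 1.28

1.28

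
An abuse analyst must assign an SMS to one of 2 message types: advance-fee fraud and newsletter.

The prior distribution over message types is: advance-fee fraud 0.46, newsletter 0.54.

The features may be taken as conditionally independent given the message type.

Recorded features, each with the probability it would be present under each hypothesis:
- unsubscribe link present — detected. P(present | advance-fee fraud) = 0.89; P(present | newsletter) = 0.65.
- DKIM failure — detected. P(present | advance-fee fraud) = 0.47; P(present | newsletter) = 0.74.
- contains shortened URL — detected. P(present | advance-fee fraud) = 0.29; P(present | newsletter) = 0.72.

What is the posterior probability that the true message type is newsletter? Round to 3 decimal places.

0.770

By Bayes' rule with conditional independence, the unnormalized weight for each hypothesis is prior × ∏ likelihoods:
  advance-fee fraud: 0.46 × 0.89 × 0.47 × 0.29 = 0.055801
  newsletter: 0.54 × 0.65 × 0.74 × 0.72 = 0.18701
The unnormalized weights sum to 0.24281.
P(newsletter | evidence) = 0.18701 / 0.24281 ≈ 0.770.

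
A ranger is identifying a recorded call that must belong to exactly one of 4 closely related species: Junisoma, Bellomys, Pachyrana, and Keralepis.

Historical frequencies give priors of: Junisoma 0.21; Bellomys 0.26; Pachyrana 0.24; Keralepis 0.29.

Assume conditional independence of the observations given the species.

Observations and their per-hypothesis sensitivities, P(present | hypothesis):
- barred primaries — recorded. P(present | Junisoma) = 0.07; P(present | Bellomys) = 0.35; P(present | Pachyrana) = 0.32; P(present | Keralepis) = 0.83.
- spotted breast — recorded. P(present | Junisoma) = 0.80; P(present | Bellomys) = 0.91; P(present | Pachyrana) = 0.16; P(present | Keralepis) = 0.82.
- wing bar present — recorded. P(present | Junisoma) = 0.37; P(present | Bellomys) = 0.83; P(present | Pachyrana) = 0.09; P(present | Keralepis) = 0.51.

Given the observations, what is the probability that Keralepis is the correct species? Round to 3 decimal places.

For each hypothesis, the unnormalized posterior weight is prior × product of the observation likelihoods:
  Junisoma: 0.21 × 0.07 × 0.80 × 0.37 = 0.0043512
  Bellomys: 0.26 × 0.35 × 0.91 × 0.83 = 0.068732
  Pachyrana: 0.24 × 0.32 × 0.16 × 0.09 = 0.0011059
  Keralepis: 0.29 × 0.83 × 0.82 × 0.51 = 0.10066
Normalizing constant Z = 0.0043512 + 0.068732 + 0.0011059 + 0.10066 = 0.17485.
P(Keralepis | evidence) = 0.10066 / 0.17485 ≈ 0.576.

0.576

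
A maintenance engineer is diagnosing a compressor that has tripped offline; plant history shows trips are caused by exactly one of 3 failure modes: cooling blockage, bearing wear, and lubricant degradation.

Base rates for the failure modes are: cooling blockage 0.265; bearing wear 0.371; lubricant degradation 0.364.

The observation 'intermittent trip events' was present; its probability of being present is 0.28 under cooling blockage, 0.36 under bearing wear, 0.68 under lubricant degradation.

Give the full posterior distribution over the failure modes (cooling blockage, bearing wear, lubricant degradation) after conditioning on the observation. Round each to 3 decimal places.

For each hypothesis, the unnormalized posterior weight is prior × likelihood:
  cooling blockage: 0.265 × 0.28 = 0.0742
  bearing wear: 0.371 × 0.36 = 0.13356
  lubricant degradation: 0.364 × 0.68 = 0.24752
Marginal likelihood of the evidence = 0.45528.
P(cooling blockage | evidence) = 0.0742 / 0.45528 ≈ 0.163
P(bearing wear | evidence) = 0.13356 / 0.45528 ≈ 0.293
P(lubricant degradation | evidence) = 0.24752 / 0.45528 ≈ 0.544

0.163, 0.293, 0.544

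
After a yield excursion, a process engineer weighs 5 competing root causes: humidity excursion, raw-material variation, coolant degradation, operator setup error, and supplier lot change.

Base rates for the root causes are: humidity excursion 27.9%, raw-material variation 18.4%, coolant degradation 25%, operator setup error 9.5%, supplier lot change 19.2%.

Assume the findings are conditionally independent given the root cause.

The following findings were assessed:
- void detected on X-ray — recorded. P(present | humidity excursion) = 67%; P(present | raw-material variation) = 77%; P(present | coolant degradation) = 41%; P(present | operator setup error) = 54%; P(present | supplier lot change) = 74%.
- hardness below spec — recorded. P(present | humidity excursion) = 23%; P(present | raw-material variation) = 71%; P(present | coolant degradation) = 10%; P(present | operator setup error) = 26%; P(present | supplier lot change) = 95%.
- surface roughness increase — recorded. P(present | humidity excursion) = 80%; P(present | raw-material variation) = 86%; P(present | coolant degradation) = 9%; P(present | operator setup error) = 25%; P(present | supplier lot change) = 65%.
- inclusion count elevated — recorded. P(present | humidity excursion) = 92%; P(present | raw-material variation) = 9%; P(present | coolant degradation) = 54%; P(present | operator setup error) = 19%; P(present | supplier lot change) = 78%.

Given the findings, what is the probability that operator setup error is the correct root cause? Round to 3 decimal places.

0.006

By Bayes' rule with conditional independence, the unnormalized weight for each hypothesis is prior × ∏ likelihoods:
  humidity excursion: 0.279 × 0.67 × 0.23 × 0.80 × 0.92 = 0.031644
  raw-material variation: 0.184 × 0.77 × 0.71 × 0.86 × 0.09 = 0.0077859
  coolant degradation: 0.250 × 0.41 × 0.10 × 0.09 × 0.54 = 0.00049815
  operator setup error: 0.095 × 0.54 × 0.26 × 0.25 × 0.19 = 0.00063356
  supplier lot change: 0.192 × 0.74 × 0.95 × 0.65 × 0.78 = 0.068433
Marginal likelihood of the evidence = 0.10899.
P(operator setup error | evidence) = 0.00063356 / 0.10899 ≈ 0.006.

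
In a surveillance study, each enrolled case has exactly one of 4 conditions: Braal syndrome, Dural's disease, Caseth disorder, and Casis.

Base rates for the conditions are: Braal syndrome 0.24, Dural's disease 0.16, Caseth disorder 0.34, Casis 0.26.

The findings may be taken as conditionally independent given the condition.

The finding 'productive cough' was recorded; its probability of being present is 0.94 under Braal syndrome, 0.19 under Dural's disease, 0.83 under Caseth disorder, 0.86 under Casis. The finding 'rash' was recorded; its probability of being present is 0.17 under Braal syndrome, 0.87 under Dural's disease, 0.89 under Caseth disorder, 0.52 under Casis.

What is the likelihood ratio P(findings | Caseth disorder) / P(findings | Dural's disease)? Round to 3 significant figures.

Joint likelihood of the evidence pattern under each hypothesis:
  Caseth disorder: 0.83 × 0.89 = 0.7387
  Dural's disease: 0.19 × 0.87 = 0.1653
Bayes factor = 0.7387 / 0.1653 ≈ 4.47

4.47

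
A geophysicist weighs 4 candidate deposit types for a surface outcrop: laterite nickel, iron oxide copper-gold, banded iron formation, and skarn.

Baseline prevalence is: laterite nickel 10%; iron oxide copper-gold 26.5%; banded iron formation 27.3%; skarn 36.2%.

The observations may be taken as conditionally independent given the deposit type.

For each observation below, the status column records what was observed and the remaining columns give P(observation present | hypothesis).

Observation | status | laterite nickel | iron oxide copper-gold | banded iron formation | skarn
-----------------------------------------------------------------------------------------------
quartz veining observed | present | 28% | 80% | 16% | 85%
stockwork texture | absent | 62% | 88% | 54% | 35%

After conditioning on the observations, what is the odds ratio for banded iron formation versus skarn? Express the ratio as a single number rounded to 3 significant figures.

0.100

Posterior odds equal prior odds times the likelihood ratio; only the two competing hypotheses matter (using 1 − P(present | H) for each absent observation).
  banded iron formation: 0.273 × 0.16 × (1 − 0.54) = 0.020093
  skarn: 0.362 × 0.85 × (1 − 0.35) = 0.2
Posterior odds = 0.020093 / 0.2 ≈ 0.100.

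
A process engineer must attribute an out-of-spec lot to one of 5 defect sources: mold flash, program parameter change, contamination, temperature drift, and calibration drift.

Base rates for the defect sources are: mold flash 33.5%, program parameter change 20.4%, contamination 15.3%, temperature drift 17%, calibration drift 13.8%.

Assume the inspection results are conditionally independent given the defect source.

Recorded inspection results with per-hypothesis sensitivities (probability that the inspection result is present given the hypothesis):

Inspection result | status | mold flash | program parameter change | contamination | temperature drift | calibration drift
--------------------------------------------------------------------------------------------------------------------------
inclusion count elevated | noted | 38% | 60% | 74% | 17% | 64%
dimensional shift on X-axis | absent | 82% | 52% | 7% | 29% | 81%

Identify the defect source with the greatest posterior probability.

By Bayes' rule with conditional independence, the unnormalized weight for each hypothesis is prior × ∏ likelihoods (using 1 − P(present | H) for each absent inspection result):
  mold flash: 0.335 × 0.38 × (1 − 0.82) = 0.022914
  program parameter change: 0.204 × 0.60 × (1 − 0.52) = 0.058752
  contamination: 0.153 × 0.74 × (1 − 0.07) = 0.10529
  temperature drift: 0.170 × 0.17 × (1 − 0.29) = 0.020519
  calibration drift: 0.138 × 0.64 × (1 − 0.81) = 0.016781
The unnormalized weights sum to 0.22426.
P(mold flash | evidence) ≈ 0.022914 / 0.22426 ≈ 0.102
P(program parameter change | evidence) ≈ 0.058752 / 0.22426 ≈ 0.262
P(contamination | evidence) ≈ 0.10529 / 0.22426 ≈ 0.470
P(temperature drift | evidence) ≈ 0.020519 / 0.22426 ≈ 0.091
P(calibration drift | evidence) ≈ 0.016781 / 0.22426 ≈ 0.075
The largest is 0.470, so contamination is most probable.

contamination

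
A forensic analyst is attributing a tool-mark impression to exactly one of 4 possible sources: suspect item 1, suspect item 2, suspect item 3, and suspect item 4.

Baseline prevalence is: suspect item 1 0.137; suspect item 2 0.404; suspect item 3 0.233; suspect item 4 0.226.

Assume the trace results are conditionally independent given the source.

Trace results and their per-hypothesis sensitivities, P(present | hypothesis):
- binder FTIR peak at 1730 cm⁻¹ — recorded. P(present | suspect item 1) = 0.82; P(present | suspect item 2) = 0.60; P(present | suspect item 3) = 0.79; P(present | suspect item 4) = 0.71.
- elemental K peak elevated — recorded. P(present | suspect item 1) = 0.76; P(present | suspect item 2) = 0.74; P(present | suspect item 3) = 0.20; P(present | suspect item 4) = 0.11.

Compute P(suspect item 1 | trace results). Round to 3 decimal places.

0.267

Multiply each prior by the joint likelihood of the trace result pattern:
  suspect item 1: 0.137 × 0.82 × 0.76 = 0.085378
  suspect item 2: 0.404 × 0.60 × 0.74 = 0.17938
  suspect item 3: 0.233 × 0.79 × 0.20 = 0.036814
  suspect item 4: 0.226 × 0.71 × 0.11 = 0.017651
Marginal likelihood of the evidence = 0.31922.
P(suspect item 1 | evidence) = 0.085378 / 0.31922 ≈ 0.267.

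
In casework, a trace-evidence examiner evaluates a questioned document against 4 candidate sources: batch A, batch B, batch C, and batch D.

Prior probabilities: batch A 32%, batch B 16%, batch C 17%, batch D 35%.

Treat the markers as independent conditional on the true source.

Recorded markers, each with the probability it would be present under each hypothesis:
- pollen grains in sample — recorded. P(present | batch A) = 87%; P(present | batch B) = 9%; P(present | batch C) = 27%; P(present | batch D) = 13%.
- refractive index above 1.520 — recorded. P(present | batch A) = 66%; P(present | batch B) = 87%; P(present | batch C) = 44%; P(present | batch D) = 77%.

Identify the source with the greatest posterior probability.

Multiply each prior by the joint likelihood of the marker pattern:
  batch A: 0.32 × 0.87 × 0.66 = 0.18374
  batch B: 0.16 × 0.09 × 0.87 = 0.012528
  batch C: 0.17 × 0.27 × 0.44 = 0.020196
  batch D: 0.35 × 0.13 × 0.77 = 0.035035
Marginal likelihood of the evidence = 0.2515.
P(batch A | evidence) ≈ 0.18374 / 0.2515 ≈ 0.731
P(batch B | evidence) ≈ 0.012528 / 0.2515 ≈ 0.050
P(batch C | evidence) ≈ 0.020196 / 0.2515 ≈ 0.080
P(batch D | evidence) ≈ 0.035035 / 0.2515 ≈ 0.139
The largest is 0.731, so batch A is most probable.

batch A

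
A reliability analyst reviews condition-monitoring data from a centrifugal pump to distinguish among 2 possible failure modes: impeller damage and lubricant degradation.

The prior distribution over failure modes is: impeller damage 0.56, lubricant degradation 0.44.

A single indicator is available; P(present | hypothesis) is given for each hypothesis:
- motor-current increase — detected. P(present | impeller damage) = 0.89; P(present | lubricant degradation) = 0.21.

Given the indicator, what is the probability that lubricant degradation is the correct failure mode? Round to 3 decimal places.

For each hypothesis, the unnormalized posterior weight is prior × likelihood:
  impeller damage: 0.56 × 0.89 = 0.4984
  lubricant degradation: 0.44 × 0.21 = 0.0924
The unnormalized weights sum to 0.5908.
P(lubricant degradation | evidence) = 0.0924 / 0.5908 ≈ 0.156.

0.156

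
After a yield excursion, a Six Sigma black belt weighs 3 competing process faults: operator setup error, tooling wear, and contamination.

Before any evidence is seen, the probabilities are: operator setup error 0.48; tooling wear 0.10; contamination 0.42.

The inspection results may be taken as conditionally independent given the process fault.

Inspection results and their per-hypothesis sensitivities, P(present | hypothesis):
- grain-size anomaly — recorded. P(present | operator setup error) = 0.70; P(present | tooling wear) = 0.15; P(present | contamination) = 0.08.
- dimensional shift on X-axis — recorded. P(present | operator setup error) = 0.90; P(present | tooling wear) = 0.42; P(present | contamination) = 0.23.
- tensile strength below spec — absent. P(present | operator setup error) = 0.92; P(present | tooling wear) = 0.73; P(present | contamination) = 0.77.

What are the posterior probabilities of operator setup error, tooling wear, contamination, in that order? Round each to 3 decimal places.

0.874, 0.061, 0.064

For each hypothesis, the unnormalized posterior weight is prior × product of the inspection result likelihoods (using 1 − P(present | H) for each absent inspection result):
  operator setup error: 0.48 × 0.70 × 0.90 × (1 − 0.92) = 0.024192
  tooling wear: 0.10 × 0.15 × 0.42 × (1 − 0.73) = 0.001701
  contamination: 0.42 × 0.08 × 0.23 × (1 − 0.77) = 0.0017774
Marginal likelihood of the evidence = 0.02767.
P(operator setup error | evidence) = 0.024192 / 0.02767 ≈ 0.874
P(tooling wear | evidence) = 0.001701 / 0.02767 ≈ 0.061
P(contamination | evidence) = 0.0017774 / 0.02767 ≈ 0.064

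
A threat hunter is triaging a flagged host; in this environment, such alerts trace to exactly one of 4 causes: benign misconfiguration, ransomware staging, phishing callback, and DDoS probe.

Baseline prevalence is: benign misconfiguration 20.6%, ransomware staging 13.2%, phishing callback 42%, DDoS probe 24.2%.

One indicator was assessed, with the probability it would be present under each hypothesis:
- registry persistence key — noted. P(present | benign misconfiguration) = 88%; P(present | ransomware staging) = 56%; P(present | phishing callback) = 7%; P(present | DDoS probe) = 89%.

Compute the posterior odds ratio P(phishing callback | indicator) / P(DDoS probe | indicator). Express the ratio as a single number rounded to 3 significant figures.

0.137

Unnormalized posterior weight (prior times the indicator likelihood) for each of the two hypotheses:
  phishing callback: 0.420 × 0.07 = 0.0294
  DDoS probe: 0.242 × 0.89 = 0.21538
Posterior odds = 0.0294 / 0.21538 ≈ 0.137.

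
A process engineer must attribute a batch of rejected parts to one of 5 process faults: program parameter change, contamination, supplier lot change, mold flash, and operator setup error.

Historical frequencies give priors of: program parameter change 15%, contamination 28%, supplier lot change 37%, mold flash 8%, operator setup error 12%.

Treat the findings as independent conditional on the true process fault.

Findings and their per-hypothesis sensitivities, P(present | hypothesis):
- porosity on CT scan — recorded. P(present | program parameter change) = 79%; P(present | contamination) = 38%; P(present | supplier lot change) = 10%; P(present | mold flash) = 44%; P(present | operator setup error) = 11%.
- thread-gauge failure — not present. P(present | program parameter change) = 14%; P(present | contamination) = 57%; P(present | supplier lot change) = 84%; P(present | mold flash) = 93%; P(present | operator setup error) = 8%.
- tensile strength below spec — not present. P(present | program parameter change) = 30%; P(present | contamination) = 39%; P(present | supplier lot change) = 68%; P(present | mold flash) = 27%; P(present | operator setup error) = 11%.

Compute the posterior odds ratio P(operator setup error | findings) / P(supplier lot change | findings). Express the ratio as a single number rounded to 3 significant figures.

Unnormalized posterior weight (prior times the finding likelihoods) for each of the two hypotheses (using 1 − P(present | H) for each absent finding):
  operator setup error: 0.12 × 0.11 × (1 − 0.08) × (1 − 0.11) = 0.010808
  supplier lot change: 0.37 × 0.10 × (1 − 0.84) × (1 − 0.68) = 0.0018944
Odds(operator setup error : supplier lot change) = 0.010808 / 0.0018944 ≈ 5.71.

5.71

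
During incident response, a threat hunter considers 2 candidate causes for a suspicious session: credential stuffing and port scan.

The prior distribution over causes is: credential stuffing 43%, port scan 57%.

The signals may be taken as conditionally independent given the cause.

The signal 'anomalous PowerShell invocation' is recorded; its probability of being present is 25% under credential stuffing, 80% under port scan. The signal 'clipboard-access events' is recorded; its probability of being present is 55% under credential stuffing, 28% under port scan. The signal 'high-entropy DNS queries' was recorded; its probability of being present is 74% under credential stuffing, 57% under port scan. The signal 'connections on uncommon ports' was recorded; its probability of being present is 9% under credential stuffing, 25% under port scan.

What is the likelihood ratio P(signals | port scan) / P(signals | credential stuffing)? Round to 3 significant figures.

3.49

The Bayes factor is the ratio of the joint likelihoods of the signal pattern under the two hypotheses.
  port scan: 0.80 × 0.28 × 0.57 × 0.25 = 0.03192
  credential stuffing: 0.25 × 0.55 × 0.74 × 0.09 = 0.0091575
Bayes factor = 0.03192 / 0.0091575 ≈ 3.49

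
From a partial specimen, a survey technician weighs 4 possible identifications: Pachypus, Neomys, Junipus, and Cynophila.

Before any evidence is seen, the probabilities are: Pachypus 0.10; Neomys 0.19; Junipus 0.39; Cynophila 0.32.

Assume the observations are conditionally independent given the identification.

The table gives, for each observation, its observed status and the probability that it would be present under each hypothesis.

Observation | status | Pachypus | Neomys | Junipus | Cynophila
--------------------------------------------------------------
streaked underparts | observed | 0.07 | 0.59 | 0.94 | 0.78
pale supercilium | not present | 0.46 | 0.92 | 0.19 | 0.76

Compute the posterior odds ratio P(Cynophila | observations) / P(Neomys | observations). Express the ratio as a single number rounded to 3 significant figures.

6.68

Unnormalized posterior weight (prior times the observation likelihoods) for each of the two hypotheses (using 1 − P(present | H) for each absent observation):
  Cynophila: 0.32 × 0.78 × (1 − 0.76) = 0.059904
  Neomys: 0.19 × 0.59 × (1 − 0.92) = 0.008968
Odds(Cynophila : Neomys) = 0.059904 / 0.008968 ≈ 6.68.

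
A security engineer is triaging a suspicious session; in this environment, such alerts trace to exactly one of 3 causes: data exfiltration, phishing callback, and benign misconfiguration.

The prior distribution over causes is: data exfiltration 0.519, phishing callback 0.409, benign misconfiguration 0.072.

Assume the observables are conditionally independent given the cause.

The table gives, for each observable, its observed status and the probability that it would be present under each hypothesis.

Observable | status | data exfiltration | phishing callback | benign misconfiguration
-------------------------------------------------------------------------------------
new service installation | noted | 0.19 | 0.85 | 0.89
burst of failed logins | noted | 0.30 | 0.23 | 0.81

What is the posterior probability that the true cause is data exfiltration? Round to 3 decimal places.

Multiply each prior by the joint likelihood of the observable pattern:
  data exfiltration: 0.519 × 0.19 × 0.30 = 0.029583
  phishing callback: 0.409 × 0.85 × 0.23 = 0.079959
  benign misconfiguration: 0.072 × 0.89 × 0.81 = 0.051905
Marginal likelihood of the evidence = 0.16145.
P(data exfiltration | evidence) = 0.029583 / 0.16145 ≈ 0.183.

0.183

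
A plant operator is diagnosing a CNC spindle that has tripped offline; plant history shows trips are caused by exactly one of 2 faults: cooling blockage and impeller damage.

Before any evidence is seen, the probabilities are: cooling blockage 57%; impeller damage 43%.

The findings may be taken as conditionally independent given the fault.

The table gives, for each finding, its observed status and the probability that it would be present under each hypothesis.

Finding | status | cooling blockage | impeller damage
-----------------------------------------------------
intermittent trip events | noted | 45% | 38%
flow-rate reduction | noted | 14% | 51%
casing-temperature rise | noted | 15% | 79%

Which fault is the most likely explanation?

By Bayes' rule with conditional independence, the unnormalized weight for each hypothesis is prior × ∏ likelihoods:
  cooling blockage: 0.57 × 0.45 × 0.14 × 0.15 = 0.0053865
  impeller damage: 0.43 × 0.38 × 0.51 × 0.79 = 0.065834
Marginal likelihood of the evidence = 0.07122.
P(cooling blockage | evidence) ≈ 0.0053865 / 0.07122 ≈ 0.076
P(impeller damage | evidence) ≈ 0.065834 / 0.07122 ≈ 0.924
The largest is 0.924, so impeller damage is most probable.

impeller damage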